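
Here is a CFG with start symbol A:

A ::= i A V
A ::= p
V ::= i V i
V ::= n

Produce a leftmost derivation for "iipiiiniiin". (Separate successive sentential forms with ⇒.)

A ⇒ iAV ⇒ iiAVV ⇒ iipVV ⇒ iipiViV ⇒ iipiiViiV ⇒ iipiiiViiiV ⇒ iipiiiniiiV ⇒ iipiiiniiin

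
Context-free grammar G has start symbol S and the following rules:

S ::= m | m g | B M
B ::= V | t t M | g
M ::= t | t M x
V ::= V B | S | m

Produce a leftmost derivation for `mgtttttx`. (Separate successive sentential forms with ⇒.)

S ⇒ BM ⇒ VM ⇒ VBM ⇒ SBM ⇒ mgBM ⇒ mgttMM ⇒ mgtttM ⇒ mgttttMx ⇒ mgtttttx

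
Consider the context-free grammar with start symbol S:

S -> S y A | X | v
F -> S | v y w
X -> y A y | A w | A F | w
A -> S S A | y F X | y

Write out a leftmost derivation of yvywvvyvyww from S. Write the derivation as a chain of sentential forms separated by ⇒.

S ⇒ X ⇒ Aw ⇒ yFXw ⇒ yvywXw ⇒ yvywAFw ⇒ yvywSSAFw ⇒ yvywvSAFw ⇒ yvywvvAFw ⇒ yvywvvyFw ⇒ yvywvvyvyww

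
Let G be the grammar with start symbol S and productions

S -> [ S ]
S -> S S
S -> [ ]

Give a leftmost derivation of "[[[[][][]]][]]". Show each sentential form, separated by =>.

S => [S] => [SS] => [[S]S] => [[[S]]S] => [[[SS]]S] => [[[SSS]]S] => [[[[]SS]]S] => [[[[][]S]]S] => [[[[][][]]]S] => [[[[][][]]][]]

S => [S]   [S -> [ S ]]
[S] => [SS]   [S -> S S]
[SS] => [[S]S]   [S -> [ S ]]
[[S]S] => [[[S]]S]   [S -> [ S ]]
[[[S]]S] => [[[SS]]S]   [S -> S S]
[[[SS]]S] => [[[SSS]]S]   [S -> S S]
[[[SSS]]S] => [[[[]SS]]S]   [S -> [ ]]
[[[[]SS]]S] => [[[[][]S]]S]   [S -> [ ]]
[[[[][]S]]S] => [[[[][][]]]S]   [S -> [ ]]
[[[[][][]]]S] => [[[[][][]]][]]   [S -> [ ]]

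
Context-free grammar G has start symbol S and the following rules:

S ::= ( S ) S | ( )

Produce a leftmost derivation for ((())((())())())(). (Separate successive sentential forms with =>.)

S => (S)S => ((S)S)S => ((())S)S => ((())(S)S)S => ((())((S)S)S)S => ((())((())S)S)S => ((())((())())S)S => ((())((())())())S => ((())((())())())()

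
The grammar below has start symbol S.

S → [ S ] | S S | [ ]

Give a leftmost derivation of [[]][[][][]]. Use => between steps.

S => SS => [S]S => [[]]S => [[]][S] => [[]][SS] => [[]][SSS] => [[]][[]SS] => [[]][[][]S] => [[]][[][][]]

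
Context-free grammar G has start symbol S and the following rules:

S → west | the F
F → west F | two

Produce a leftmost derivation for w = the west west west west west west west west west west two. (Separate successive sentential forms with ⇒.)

S ⇒ the F   [S → the F]
the F ⇒ the west F   [F → west F]
the west F ⇒ the west west F   [F → west F]
the west west F ⇒ the west west west F   [F → west F]
the west west west F ⇒ the west west west west F   [F → west F]
the west west west west F ⇒ the west west west west west F   [F → west F]
the west west west west west F ⇒ the west west west west west west F   [F → west F]
the west west west west west west F ⇒ the west west west west west west west F   [F → west F]
the west west west west west west west F ⇒ the west west west west west west west west F   [F → west F]
the west west west west west west west west F ⇒ the west west west west west west west west west F   [F → west F]
the west west west west west west west west west F ⇒ the west west west west west west west west west west F   [F → west F]
the west west west west west west west west west west F ⇒ the west west west west west west west west west west two   [F → two]

S ⇒ the F ⇒ the west F ⇒ the west west F ⇒ the west west west F ⇒ the west west west west F ⇒ the west west west west west F ⇒ the west west west west west west F ⇒ the west west west west west west west F ⇒ the west west west west west west west west F ⇒ the west west west west west west west west west F ⇒ the west west west west west west west west west west F ⇒ the west west west west west west west west west west two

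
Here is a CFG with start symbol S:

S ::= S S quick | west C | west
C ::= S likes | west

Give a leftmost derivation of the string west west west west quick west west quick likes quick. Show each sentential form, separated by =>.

S => S S quick   [S ::= S S quick]
S S quick => west S quick   [S ::= west]
west S quick => west west C quick   [S ::= west C]
west west C quick => west west S likes quick   [C ::= S likes]
west west S likes quick => west west S S quick likes quick   [S ::= S S quick]
west west S S quick likes quick => west west S S quick S quick likes quick   [S ::= S S quick]
west west S S quick S quick likes quick => west west west S quick S quick likes quick   [S ::= west]
west west west S quick S quick likes quick => west west west west quick S quick likes quick   [S ::= west]
west west west west quick S quick likes quick => west west west west quick west C quick likes quick   [S ::= west C]
west west west west quick west C quick likes quick => west west west west quick west west quick likes quick   [C ::= west]

S => S S quick => west S quick => west west C quick => west west S likes quick => west west S S quick likes quick => west west S S quick S quick likes quick => west west west S quick S quick likes quick => west west west west quick S quick likes quick => west west west west quick west C quick likes quick => west west west west quick west west quick likes quick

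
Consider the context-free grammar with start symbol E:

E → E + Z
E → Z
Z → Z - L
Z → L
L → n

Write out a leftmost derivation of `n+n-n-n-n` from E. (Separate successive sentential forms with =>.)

E => E+Z => Z+Z => L+Z => n+Z => n+Z-L => n+Z-L-L => n+Z-L-L-L => n+L-L-L-L => n+n-L-L-L => n+n-n-L-L => n+n-n-n-L => n+n-n-n-n

E => E+Z   [E → E + Z]
E+Z => Z+Z   [E → Z]
Z+Z => L+Z   [Z → L]
L+Z => n+Z   [L → n]
n+Z => n+Z-L   [Z → Z - L]
n+Z-L => n+Z-L-L   [Z → Z - L]
n+Z-L-L => n+Z-L-L-L   [Z → Z - L]
n+Z-L-L-L => n+L-L-L-L   [Z → L]
n+L-L-L-L => n+n-L-L-L   [L → n]
n+n-L-L-L => n+n-n-L-L   [L → n]
n+n-n-L-L => n+n-n-n-L   [L → n]
n+n-n-n-L => n+n-n-n-n   [L → n]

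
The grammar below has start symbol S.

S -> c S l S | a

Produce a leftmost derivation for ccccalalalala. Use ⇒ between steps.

S ⇒ cSlS ⇒ ccSlSlS ⇒ cccSlSlSlS ⇒ ccccSlSlSlSlS ⇒ ccccalSlSlSlS ⇒ ccccalalSlSlS ⇒ ccccalalalSlS ⇒ ccccalalalalS ⇒ ccccalalalala

S ⇒ cSlS   [S -> c S l S]
cSlS ⇒ ccSlSlS   [S -> c S l S]
ccSlSlS ⇒ cccSlSlSlS   [S -> c S l S]
cccSlSlSlS ⇒ ccccSlSlSlSlS   [S -> c S l S]
ccccSlSlSlSlS ⇒ ccccalSlSlSlS   [S -> a]
ccccalSlSlSlS ⇒ ccccalalSlSlS   [S -> a]
ccccalalSlSlS ⇒ ccccalalalSlS   [S -> a]
ccccalalalSlS ⇒ ccccalalalalS   [S -> a]
ccccalalalalS ⇒ ccccalalalala   [S -> a]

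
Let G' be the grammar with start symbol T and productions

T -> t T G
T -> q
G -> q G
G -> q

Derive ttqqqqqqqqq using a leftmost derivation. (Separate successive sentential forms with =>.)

T => tTG   [T -> t T G]
tTG => ttTGG   [T -> t T G]
ttTGG => ttqGG   [T -> q]
ttqGG => ttqqGG   [G -> q G]
ttqqGG => ttqqqGG   [G -> q G]
ttqqqGG => ttqqqqG   [G -> q]
ttqqqqG => ttqqqqqG   [G -> q G]
ttqqqqqG => ttqqqqqqG   [G -> q G]
ttqqqqqqG => ttqqqqqqqG   [G -> q G]
ttqqqqqqqG => ttqqqqqqqqG   [G -> q G]
ttqqqqqqqqG => ttqqqqqqqqq   [G -> q]

T => tTG => ttTGG => ttqGG => ttqqGG => ttqqqGG => ttqqqqG => ttqqqqqG => ttqqqqqqG => ttqqqqqqqG => ttqqqqqqqqG => ttqqqqqqqqq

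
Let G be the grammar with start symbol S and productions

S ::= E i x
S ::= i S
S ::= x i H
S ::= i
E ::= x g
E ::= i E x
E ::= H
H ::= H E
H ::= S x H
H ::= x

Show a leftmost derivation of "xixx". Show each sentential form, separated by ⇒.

S ⇒ xiH   [S ::= x i H]
xiH ⇒ xiHE   [H ::= H E]
xiHE ⇒ xixE   [H ::= x]
xixE ⇒ xixH   [E ::= H]
xixH ⇒ xixx   [H ::= x]

S ⇒ xiH ⇒ xiHE ⇒ xixE ⇒ xixH ⇒ xixx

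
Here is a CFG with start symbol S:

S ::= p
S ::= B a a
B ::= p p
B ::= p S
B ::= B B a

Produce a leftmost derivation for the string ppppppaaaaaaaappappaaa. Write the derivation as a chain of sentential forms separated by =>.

S=>Baa=>BBaaa=>BBaBaaa=>pSBaBaaa=>pBaaBaBaaa=>ppSaaBaBaaa=>ppBaaaaBaBaaa=>pppSaaaaBaBaaa=>pppBaaaaaaBaBaaa=>ppppSaaaaaaBaBaaa=>ppppBaaaaaaaaBaBaaa=>ppppppaaaaaaaaBaBaaa=>ppppppaaaaaaaappaBaaa=>ppppppaaaaaaaappappaaa

S => Baa   [S ::= B a a]
Baa => BBaaa   [B ::= B B a]
BBaaa => BBaBaaa   [B ::= B B a]
BBaBaaa => pSBaBaaa   [B ::= p S]
pSBaBaaa => pBaaBaBaaa   [S ::= B a a]
pBaaBaBaaa => ppSaaBaBaaa   [B ::= p S]
ppSaaBaBaaa => ppBaaaaBaBaaa   [S ::= B a a]
ppBaaaaBaBaaa => pppSaaaaBaBaaa   [B ::= p S]
pppSaaaaBaBaaa => pppBaaaaaaBaBaaa   [S ::= B a a]
pppBaaaaaaBaBaaa => ppppSaaaaaaBaBaaa   [B ::= p S]
ppppSaaaaaaBaBaaa => ppppBaaaaaaaaBaBaaa   [S ::= B a a]
ppppBaaaaaaaaBaBaaa => ppppppaaaaaaaaBaBaaa   [B ::= p p]
ppppppaaaaaaaaBaBaaa => ppppppaaaaaaaappaBaaa   [B ::= p p]
ppppppaaaaaaaappaBaaa => ppppppaaaaaaaappappaaa   [B ::= p p]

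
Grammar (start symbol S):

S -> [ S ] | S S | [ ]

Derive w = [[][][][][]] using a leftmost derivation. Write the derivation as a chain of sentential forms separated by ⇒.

S⇒[S]⇒[SS]⇒[SSS]⇒[[]SS]⇒[[][]S]⇒[[][]SS]⇒[[][]SSS]⇒[[][][]SS]⇒[[][][][]S]⇒[[][][][][]]

S ⇒ [S]   [S -> [ S ]]
[S] ⇒ [SS]   [S -> S S]
[SS] ⇒ [SSS]   [S -> S S]
[SSS] ⇒ [[]SS]   [S -> [ ]]
[[]SS] ⇒ [[][]S]   [S -> [ ]]
[[][]S] ⇒ [[][]SS]   [S -> S S]
[[][]SS] ⇒ [[][]SSS]   [S -> S S]
[[][]SSS] ⇒ [[][][]SS]   [S -> [ ]]
[[][][]SS] ⇒ [[][][][]S]   [S -> [ ]]
[[][][][]S] ⇒ [[][][][][]]   [S -> [ ]]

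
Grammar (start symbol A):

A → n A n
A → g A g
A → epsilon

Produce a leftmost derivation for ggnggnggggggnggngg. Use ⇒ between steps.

A ⇒ gAg   [A → g A g]
gAg ⇒ ggAgg   [A → g A g]
ggAgg ⇒ ggnAngg   [A → n A n]
ggnAngg ⇒ ggngAgngg   [A → g A g]
ggngAgngg ⇒ ggnggAggngg   [A → g A g]
ggnggAggngg ⇒ ggnggnAnggngg   [A → n A n]
ggnggnAnggngg ⇒ ggnggngAgnggngg   [A → g A g]
ggnggngAgnggngg ⇒ ggnggnggAggnggngg   [A → g A g]
ggnggnggAggnggngg ⇒ ggnggngggAgggnggngg   [A → g A g]
ggnggngggAgggnggngg ⇒ ggnggnggggggnggngg   [A → epsilon]

A⇒gAg⇒ggAgg⇒ggnAngg⇒ggngAgngg⇒ggnggAggngg⇒ggnggnAnggngg⇒ggnggngAgnggngg⇒ggnggnggAggnggngg⇒ggnggngggAgggnggngg⇒ggnggnggggggnggngg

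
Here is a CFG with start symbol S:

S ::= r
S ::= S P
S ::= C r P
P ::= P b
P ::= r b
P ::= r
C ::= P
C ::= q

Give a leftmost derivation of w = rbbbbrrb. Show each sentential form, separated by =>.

S => CrP => PrP => PbrP => PbbrP => PbbbrP => PbbbbrP => rbbbbrP => rbbbbrrb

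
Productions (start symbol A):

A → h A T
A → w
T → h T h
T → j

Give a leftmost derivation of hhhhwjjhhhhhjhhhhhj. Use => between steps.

A => hAT => hhATT => hhhATTT => hhhhATTTT => hhhhwTTTT => hhhhwjTTT => hhhhwjjTT => hhhhwjjhThT => hhhhwjjhhThhT => hhhhwjjhhhThhhT => hhhhwjjhhhhThhhhT => hhhhwjjhhhhhThhhhhT => hhhhwjjhhhhhjhhhhhT => hhhhwjjhhhhhjhhhhhj

A => hAT   [A → h A T]
hAT => hhATT   [A → h A T]
hhATT => hhhATTT   [A → h A T]
hhhATTT => hhhhATTTT   [A → h A T]
hhhhATTTT => hhhhwTTTT   [A → w]
hhhhwTTTT => hhhhwjTTT   [T → j]
hhhhwjTTT => hhhhwjjTT   [T → j]
hhhhwjjTT => hhhhwjjhThT   [T → h T h]
hhhhwjjhThT => hhhhwjjhhThhT   [T → h T h]
hhhhwjjhhThhT => hhhhwjjhhhThhhT   [T → h T h]
hhhhwjjhhhThhhT => hhhhwjjhhhhThhhhT   [T → h T h]
hhhhwjjhhhhThhhhT => hhhhwjjhhhhhThhhhhT   [T → h T h]
hhhhwjjhhhhhThhhhhT => hhhhwjjhhhhhjhhhhhT   [T → j]
hhhhwjjhhhhhjhhhhhT => hhhhwjjhhhhhjhhhhhj   [T → j]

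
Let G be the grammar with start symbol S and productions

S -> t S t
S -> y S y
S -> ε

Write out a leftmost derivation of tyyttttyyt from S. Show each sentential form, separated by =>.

S => tSt   [S -> t S t]
tSt => tySyt   [S -> y S y]
tySyt => tyySyyt   [S -> y S y]
tyySyyt => tyytStyyt   [S -> t S t]
tyytStyyt => tyyttSttyyt   [S -> t S t]
tyyttSttyyt => tyyttttyyt   [S -> ε]

S => tSt => tySyt => tyySyyt => tyytStyyt => tyyttSttyyt => tyyttttyyt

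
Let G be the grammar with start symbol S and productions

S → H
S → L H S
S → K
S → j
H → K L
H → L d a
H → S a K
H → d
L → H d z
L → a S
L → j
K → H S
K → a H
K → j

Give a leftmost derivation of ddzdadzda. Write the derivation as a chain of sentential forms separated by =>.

S => H   [S → H]
H => Lda   [H → L d a]
Lda => Hdzda   [L → H d z]
Hdzda => Ldadzda   [H → L d a]
Ldadzda => Hdzdadzda   [L → H d z]
Hdzdadzda => ddzdadzda   [H → d]

S => H => Lda => Hdzda => Ldadzda => Hdzdadzda => ddzdadzda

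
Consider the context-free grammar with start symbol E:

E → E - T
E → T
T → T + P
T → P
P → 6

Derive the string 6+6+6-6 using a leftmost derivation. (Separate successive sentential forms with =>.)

E => E-T => T-T => T+P-T => T+P+P-T => P+P+P-T => 6+P+P-T => 6+6+P-T => 6+6+6-T => 6+6+6-P => 6+6+6-6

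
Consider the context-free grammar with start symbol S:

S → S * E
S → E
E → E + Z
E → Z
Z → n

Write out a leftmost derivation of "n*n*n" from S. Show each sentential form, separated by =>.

S => S*E => S*E*E => E*E*E => Z*E*E => n*E*E => n*Z*E => n*n*E => n*n*Z => n*n*n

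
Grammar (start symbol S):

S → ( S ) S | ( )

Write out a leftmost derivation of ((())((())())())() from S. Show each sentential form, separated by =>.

S => (S)S => ((S)S)S => ((())S)S => ((())(S)S)S => ((())((S)S)S)S => ((())((())S)S)S => ((())((())())S)S => ((())((())())())S => ((())((())())())()

S => (S)S   [S → ( S ) S]
(S)S => ((S)S)S   [S → ( S ) S]
((S)S)S => ((())S)S   [S → ( )]
((())S)S => ((())(S)S)S   [S → ( S ) S]
((())(S)S)S => ((())((S)S)S)S   [S → ( S ) S]
((())((S)S)S)S => ((())((())S)S)S   [S → ( )]
((())((())S)S)S => ((())((())())S)S   [S → ( )]
((())((())())S)S => ((())((())())())S   [S → ( )]
((())((())())())S => ((())((())())())()   [S → ( )]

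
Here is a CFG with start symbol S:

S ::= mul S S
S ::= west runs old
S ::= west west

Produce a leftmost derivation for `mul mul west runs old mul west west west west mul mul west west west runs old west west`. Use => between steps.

S => mul S S => mul mul S S S => mul mul west runs old S S => mul mul west runs old mul S S S => mul mul west runs old mul west west S S => mul mul west runs old mul west west west west S => mul mul west runs old mul west west west west mul S S => mul mul west runs old mul west west west west mul mul S S S => mul mul west runs old mul west west west west mul mul west west S S => mul mul west runs old mul west west west west mul mul west west west runs old S => mul mul west runs old mul west west west west mul mul west west west runs old west west

S => mul S S   [S ::= mul S S]
mul S S => mul mul S S S   [S ::= mul S S]
mul mul S S S => mul mul west runs old S S   [S ::= west runs old]
mul mul west runs old S S => mul mul west runs old mul S S S   [S ::= mul S S]
mul mul west runs old mul S S S => mul mul west runs old mul west west S S   [S ::= west west]
mul mul west runs old mul west west S S => mul mul west runs old mul west west west west S   [S ::= west west]
mul mul west runs old mul west west west west S => mul mul west runs old mul west west west west mul S S   [S ::= mul S S]
mul mul west runs old mul west west west west mul S S => mul mul west runs old mul west west west west mul mul S S S   [S ::= mul S S]
mul mul west runs old mul west west west west mul mul S S S => mul mul west runs old mul west west west west mul mul west west S S   [S ::= west west]
mul mul west runs old mul west west west west mul mul west west S S => mul mul west runs old mul west west west west mul mul west west west runs old S   [S ::= west runs old]
mul mul west runs old mul west west west west mul mul west west west runs old S => mul mul west runs old mul west west west west mul mul west west west runs old west west   [S ::= west west]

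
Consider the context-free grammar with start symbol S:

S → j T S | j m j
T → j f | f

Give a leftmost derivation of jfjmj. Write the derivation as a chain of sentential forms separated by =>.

S=>jTS=>jfS=>jfjmj

S => jTS   [S → j T S]
jTS => jfS   [T → f]
jfS => jfjmj   [S → j m j]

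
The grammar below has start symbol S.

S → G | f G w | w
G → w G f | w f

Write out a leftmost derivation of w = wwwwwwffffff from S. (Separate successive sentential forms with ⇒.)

S⇒G⇒wGf⇒wwGff⇒wwwGfff⇒wwwwGffff⇒wwwwwGfffff⇒wwwwwwffffff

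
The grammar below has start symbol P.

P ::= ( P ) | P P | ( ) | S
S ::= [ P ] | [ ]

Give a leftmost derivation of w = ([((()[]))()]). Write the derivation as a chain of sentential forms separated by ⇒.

P ⇒ (P) ⇒ (S) ⇒ ([P]) ⇒ ([PP]) ⇒ ([(P)P]) ⇒ ([((P))P]) ⇒ ([((PP))P]) ⇒ ([((()P))P]) ⇒ ([((()S))P]) ⇒ ([((()[]))P]) ⇒ ([((()[]))()])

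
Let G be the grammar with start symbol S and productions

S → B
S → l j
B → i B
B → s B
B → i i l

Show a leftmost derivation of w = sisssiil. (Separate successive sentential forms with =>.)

S=>B=>sB=>siB=>sisB=>sissB=>sisssB=>sisssiil

S => B   [S → B]
B => sB   [B → s B]
sB => siB   [B → i B]
siB => sisB   [B → s B]
sisB => sissB   [B → s B]
sissB => sisssB   [B → s B]
sisssB => sisssiil   [B → i i l]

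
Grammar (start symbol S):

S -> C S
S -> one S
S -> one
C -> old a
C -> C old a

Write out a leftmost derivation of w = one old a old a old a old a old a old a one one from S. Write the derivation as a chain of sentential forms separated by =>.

S => one S => one C S => one C old a S => one old a old a S => one old a old a C S => one old a old a C old a S => one old a old a C old a old a S => one old a old a C old a old a old a S => one old a old a old a old a old a old a S => one old a old a old a old a old a old a one S => one old a old a old a old a old a old a one one

S => one S   [S -> one S]
one S => one C S   [S -> C S]
one C S => one C old a S   [C -> C old a]
one C old a S => one old a old a S   [C -> old a]
one old a old a S => one old a old a C S   [S -> C S]
one old a old a C S => one old a old a C old a S   [C -> C old a]
one old a old a C old a S => one old a old a C old a old a S   [C -> C old a]
one old a old a C old a old a S => one old a old a C old a old a old a S   [C -> C old a]
one old a old a C old a old a old a S => one old a old a old a old a old a old a S   [C -> old a]
one old a old a old a old a old a old a S => one old a old a old a old a old a old a one S   [S -> one S]
one old a old a old a old a old a old a one S => one old a old a old a old a old a old a one one   [S -> one]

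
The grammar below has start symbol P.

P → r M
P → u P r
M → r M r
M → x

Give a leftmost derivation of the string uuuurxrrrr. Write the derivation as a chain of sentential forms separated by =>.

P=>uPr=>uuPrr=>uuuPrrr=>uuuuPrrrr=>uuuurMrrrr=>uuuurxrrrr

P => uPr   [P → u P r]
uPr => uuPrr   [P → u P r]
uuPrr => uuuPrrr   [P → u P r]
uuuPrrr => uuuuPrrrr   [P → u P r]
uuuuPrrrr => uuuurMrrrr   [P → r M]
uuuurMrrrr => uuuurxrrrr   [M → x]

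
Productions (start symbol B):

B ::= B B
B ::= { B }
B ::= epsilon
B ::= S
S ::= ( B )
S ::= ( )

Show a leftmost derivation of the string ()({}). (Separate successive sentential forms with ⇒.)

B ⇒ BB ⇒ SB ⇒ ()B ⇒ ()S ⇒ ()(B) ⇒ ()({B}) ⇒ ()({})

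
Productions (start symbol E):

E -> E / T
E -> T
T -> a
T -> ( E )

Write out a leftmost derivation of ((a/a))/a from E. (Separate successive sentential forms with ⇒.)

E ⇒ E/T   [E -> E / T]
E/T ⇒ T/T   [E -> T]
T/T ⇒ (E)/T   [T -> ( E )]
(E)/T ⇒ (T)/T   [E -> T]
(T)/T ⇒ ((E))/T   [T -> ( E )]
((E))/T ⇒ ((E/T))/T   [E -> E / T]
((E/T))/T ⇒ ((T/T))/T   [E -> T]
((T/T))/T ⇒ ((a/T))/T   [T -> a]
((a/T))/T ⇒ ((a/a))/T   [T -> a]
((a/a))/T ⇒ ((a/a))/a   [T -> a]

E ⇒ E/T ⇒ T/T ⇒ (E)/T ⇒ (T)/T ⇒ ((E))/T ⇒ ((E/T))/T ⇒ ((T/T))/T ⇒ ((a/T))/T ⇒ ((a/a))/T ⇒ ((a/a))/a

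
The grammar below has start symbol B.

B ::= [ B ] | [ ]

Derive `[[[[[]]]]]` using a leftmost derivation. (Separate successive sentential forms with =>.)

B => [B] => [[B]] => [[[B]]] => [[[[B]]]] => [[[[[]]]]]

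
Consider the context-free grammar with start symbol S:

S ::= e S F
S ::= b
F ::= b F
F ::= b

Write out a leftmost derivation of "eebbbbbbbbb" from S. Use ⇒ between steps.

S⇒eSF⇒eeSFF⇒eebFF⇒eebbFF⇒eebbbFF⇒eebbbbFF⇒eebbbbbFF⇒eebbbbbbFF⇒eebbbbbbbF⇒eebbbbbbbbF⇒eebbbbbbbbb

S ⇒ eSF   [S ::= e S F]
eSF ⇒ eeSFF   [S ::= e S F]
eeSFF ⇒ eebFF   [S ::= b]
eebFF ⇒ eebbFF   [F ::= b F]
eebbFF ⇒ eebbbFF   [F ::= b F]
eebbbFF ⇒ eebbbbFF   [F ::= b F]
eebbbbFF ⇒ eebbbbbFF   [F ::= b F]
eebbbbbFF ⇒ eebbbbbbFF   [F ::= b F]
eebbbbbbFF ⇒ eebbbbbbbF   [F ::= b]
eebbbbbbbF ⇒ eebbbbbbbbF   [F ::= b F]
eebbbbbbbbF ⇒ eebbbbbbbbb   [F ::= b]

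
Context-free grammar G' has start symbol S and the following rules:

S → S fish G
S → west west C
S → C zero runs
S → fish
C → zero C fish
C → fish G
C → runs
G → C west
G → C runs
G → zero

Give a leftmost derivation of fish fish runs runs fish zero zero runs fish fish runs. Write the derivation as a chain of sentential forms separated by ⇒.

S ⇒ S fish G ⇒ S fish G fish G ⇒ fish fish G fish G ⇒ fish fish C runs fish G ⇒ fish fish runs runs fish G ⇒ fish fish runs runs fish C runs ⇒ fish fish runs runs fish zero C fish runs ⇒ fish fish runs runs fish zero zero C fish fish runs ⇒ fish fish runs runs fish zero zero runs fish fish runs

S ⇒ S fish G   [S → S fish G]
S fish G ⇒ S fish G fish G   [S → S fish G]
S fish G fish G ⇒ fish fish G fish G   [S → fish]
fish fish G fish G ⇒ fish fish C runs fish G   [G → C runs]
fish fish C runs fish G ⇒ fish fish runs runs fish G   [C → runs]
fish fish runs runs fish G ⇒ fish fish runs runs fish C runs   [G → C runs]
fish fish runs runs fish C runs ⇒ fish fish runs runs fish zero C fish runs   [C → zero C fish]
fish fish runs runs fish zero C fish runs ⇒ fish fish runs runs fish zero zero C fish fish runs   [C → zero C fish]
fish fish runs runs fish zero zero C fish fish runs ⇒ fish fish runs runs fish zero zero runs fish fish runs   [C → runs]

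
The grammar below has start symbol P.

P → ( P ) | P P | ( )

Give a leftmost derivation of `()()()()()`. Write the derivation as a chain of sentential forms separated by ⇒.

P ⇒ PP   [P → P P]
PP ⇒ PPP   [P → P P]
PPP ⇒ ()PP   [P → ( )]
()PP ⇒ ()PPP   [P → P P]
()PPP ⇒ ()PPPP   [P → P P]
()PPPP ⇒ ()()PPP   [P → ( )]
()()PPP ⇒ ()()()PP   [P → ( )]
()()()PP ⇒ ()()()()P   [P → ( )]
()()()()P ⇒ ()()()()()   [P → ( )]

P ⇒ PP ⇒ PPP ⇒ ()PP ⇒ ()PPP ⇒ ()PPPP ⇒ ()()PPP ⇒ ()()()PP ⇒ ()()()()P ⇒ ()()()()()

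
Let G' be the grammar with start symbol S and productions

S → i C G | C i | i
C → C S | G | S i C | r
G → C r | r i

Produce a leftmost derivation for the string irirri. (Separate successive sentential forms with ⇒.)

S ⇒ iCG ⇒ iGG ⇒ iCrG ⇒ iCSrG ⇒ irSrG ⇒ irirG ⇒ irirri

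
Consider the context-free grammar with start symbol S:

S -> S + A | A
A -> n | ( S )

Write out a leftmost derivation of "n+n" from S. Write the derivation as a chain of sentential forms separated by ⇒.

S⇒S+A⇒A+A⇒n+A⇒n+n

S ⇒ S+A   [S -> S + A]
S+A ⇒ A+A   [S -> A]
A+A ⇒ n+A   [A -> n]
n+A ⇒ n+n   [A -> n]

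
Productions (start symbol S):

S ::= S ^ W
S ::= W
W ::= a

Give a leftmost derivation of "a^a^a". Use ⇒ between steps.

S ⇒ S^W ⇒ S^W^W ⇒ W^W^W ⇒ a^W^W ⇒ a^a^W ⇒ a^a^a

S ⇒ S^W   [S ::= S ^ W]
S^W ⇒ S^W^W   [S ::= S ^ W]
S^W^W ⇒ W^W^W   [S ::= W]
W^W^W ⇒ a^W^W   [W ::= a]
a^W^W ⇒ a^a^W   [W ::= a]
a^a^W ⇒ a^a^a   [W ::= a]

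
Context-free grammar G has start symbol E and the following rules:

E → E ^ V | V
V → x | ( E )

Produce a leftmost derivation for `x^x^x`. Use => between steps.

E => E^V => E^V^V => V^V^V => x^V^V => x^x^V => x^x^x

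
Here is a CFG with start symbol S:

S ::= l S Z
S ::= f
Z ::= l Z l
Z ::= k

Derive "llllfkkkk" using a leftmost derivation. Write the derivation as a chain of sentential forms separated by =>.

S => lSZ   [S ::= l S Z]
lSZ => llSZZ   [S ::= l S Z]
llSZZ => lllSZZZ   [S ::= l S Z]
lllSZZZ => llllSZZZZ   [S ::= l S Z]
llllSZZZZ => llllfZZZZ   [S ::= f]
llllfZZZZ => llllfkZZZ   [Z ::= k]
llllfkZZZ => llllfkkZZ   [Z ::= k]
llllfkkZZ => llllfkkkZ   [Z ::= k]
llllfkkkZ => llllfkkkk   [Z ::= k]

S => lSZ => llSZZ => lllSZZZ => llllSZZZZ => llllfZZZZ => llllfkZZZ => llllfkkZZ => llllfkkkZ => llllfkkkk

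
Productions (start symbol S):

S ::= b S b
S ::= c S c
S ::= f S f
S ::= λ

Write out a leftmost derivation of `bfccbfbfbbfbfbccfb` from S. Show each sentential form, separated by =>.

S => bSb => bfSfb => bfcScfb => bfccSccfb => bfccbSbccfb => bfccbfSfbccfb => bfccbfbSbfbccfb => bfccbfbfSfbfbccfb => bfccbfbfbSbfbfbccfb => bfccbfbfbbfbfbccfb

S => bSb   [S ::= b S b]
bSb => bfSfb   [S ::= f S f]
bfSfb => bfcScfb   [S ::= c S c]
bfcScfb => bfccSccfb   [S ::= c S c]
bfccSccfb => bfccbSbccfb   [S ::= b S b]
bfccbSbccfb => bfccbfSfbccfb   [S ::= f S f]
bfccbfSfbccfb => bfccbfbSbfbccfb   [S ::= b S b]
bfccbfbSbfbccfb => bfccbfbfSfbfbccfb   [S ::= f S f]
bfccbfbfSfbfbccfb => bfccbfbfbSbfbfbccfb   [S ::= b S b]
bfccbfbfbSbfbfbccfb => bfccbfbfbbfbfbccfb   [S ::= λ]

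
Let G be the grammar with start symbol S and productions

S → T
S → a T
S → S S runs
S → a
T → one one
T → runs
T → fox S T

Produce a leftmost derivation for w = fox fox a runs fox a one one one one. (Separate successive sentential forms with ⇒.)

S ⇒ T ⇒ fox S T ⇒ fox T T ⇒ fox fox S T T ⇒ fox fox a T T T ⇒ fox fox a runs T T ⇒ fox fox a runs fox S T T ⇒ fox fox a runs fox a T T ⇒ fox fox a runs fox a one one T ⇒ fox fox a runs fox a one one one one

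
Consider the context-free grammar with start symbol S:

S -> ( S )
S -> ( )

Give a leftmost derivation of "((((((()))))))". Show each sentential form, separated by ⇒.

S ⇒ (S) ⇒ ((S)) ⇒ (((S))) ⇒ ((((S)))) ⇒ (((((S))))) ⇒ ((((((S)))))) ⇒ ((((((()))))))

S ⇒ (S)   [S -> ( S )]
(S) ⇒ ((S))   [S -> ( S )]
((S)) ⇒ (((S)))   [S -> ( S )]
(((S))) ⇒ ((((S))))   [S -> ( S )]
((((S)))) ⇒ (((((S)))))   [S -> ( S )]
(((((S))))) ⇒ ((((((S))))))   [S -> ( S )]
((((((S)))))) ⇒ ((((((()))))))   [S -> ( )]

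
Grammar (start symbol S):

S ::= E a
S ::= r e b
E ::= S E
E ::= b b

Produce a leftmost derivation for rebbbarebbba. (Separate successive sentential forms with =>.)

S => Ea   [S ::= E a]
Ea => SEa   [E ::= S E]
SEa => rebEa   [S ::= r e b]
rebEa => rebSEa   [E ::= S E]
rebSEa => rebEaEa   [S ::= E a]
rebEaEa => rebbbaEa   [E ::= b b]
rebbbaEa => rebbbaSEa   [E ::= S E]
rebbbaSEa => rebbbarebEa   [S ::= r e b]
rebbbarebEa => rebbbarebbba   [E ::= b b]

S => Ea => SEa => rebEa => rebSEa => rebEaEa => rebbbaEa => rebbbaSEa => rebbbarebEa => rebbbarebbba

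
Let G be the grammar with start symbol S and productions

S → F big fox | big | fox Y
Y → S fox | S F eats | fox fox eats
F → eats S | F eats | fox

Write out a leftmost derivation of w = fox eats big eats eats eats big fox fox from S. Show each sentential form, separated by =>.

S => fox Y   [S → fox Y]
fox Y => fox S fox   [Y → S fox]
fox S fox => fox F big fox fox   [S → F big fox]
fox F big fox fox => fox F eats big fox fox   [F → F eats]
fox F eats big fox fox => fox F eats eats big fox fox   [F → F eats]
fox F eats eats big fox fox => fox F eats eats eats big fox fox   [F → F eats]
fox F eats eats eats big fox fox => fox eats S eats eats eats big fox fox   [F → eats S]
fox eats S eats eats eats big fox fox => fox eats big eats eats eats big fox fox   [S → big]

S => fox Y => fox S fox => fox F big fox fox => fox F eats big fox fox => fox F eats eats big fox fox => fox F eats eats eats big fox fox => fox eats S eats eats eats big fox fox => fox eats big eats eats eats big fox fox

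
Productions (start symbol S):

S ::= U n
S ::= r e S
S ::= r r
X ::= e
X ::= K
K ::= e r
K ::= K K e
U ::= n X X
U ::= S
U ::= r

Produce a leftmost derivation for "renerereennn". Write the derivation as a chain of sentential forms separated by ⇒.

S ⇒ Un ⇒ Sn ⇒ reSn ⇒ reUnn ⇒ reSnn ⇒ reUnnn ⇒ renXXnnn ⇒ renKXnnn ⇒ renKKeXnnn ⇒ renerKeXnnn ⇒ renerereXnnn ⇒ renerereennn

S ⇒ Un   [S ::= U n]
Un ⇒ Sn   [U ::= S]
Sn ⇒ reSn   [S ::= r e S]
reSn ⇒ reUnn   [S ::= U n]
reUnn ⇒ reSnn   [U ::= S]
reSnn ⇒ reUnnn   [S ::= U n]
reUnnn ⇒ renXXnnn   [U ::= n X X]
renXXnnn ⇒ renKXnnn   [X ::= K]
renKXnnn ⇒ renKKeXnnn   [K ::= K K e]
renKKeXnnn ⇒ renerKeXnnn   [K ::= e r]
renerKeXnnn ⇒ renerereXnnn   [K ::= e r]
renerereXnnn ⇒ renerereennn   [X ::= e]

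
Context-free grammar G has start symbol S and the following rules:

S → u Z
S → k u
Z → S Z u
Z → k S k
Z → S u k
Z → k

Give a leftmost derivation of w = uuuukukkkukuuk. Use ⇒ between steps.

S⇒uZ⇒uSuk⇒uuZuk⇒uuSZuuk⇒uuuZZuuk⇒uuuSZuZuuk⇒uuuuZZuZuuk⇒uuuukSkZuZuuk⇒uuuukuZkZuZuuk⇒uuuukukkZuZuuk⇒uuuukukkkuZuuk⇒uuuukukkkukuuk

S ⇒ uZ   [S → u Z]
uZ ⇒ uSuk   [Z → S u k]
uSuk ⇒ uuZuk   [S → u Z]
uuZuk ⇒ uuSZuuk   [Z → S Z u]
uuSZuuk ⇒ uuuZZuuk   [S → u Z]
uuuZZuuk ⇒ uuuSZuZuuk   [Z → S Z u]
uuuSZuZuuk ⇒ uuuuZZuZuuk   [S → u Z]
uuuuZZuZuuk ⇒ uuuukSkZuZuuk   [Z → k S k]
uuuukSkZuZuuk ⇒ uuuukuZkZuZuuk   [S → u Z]
uuuukuZkZuZuuk ⇒ uuuukukkZuZuuk   [Z → k]
uuuukukkZuZuuk ⇒ uuuukukkkuZuuk   [Z → k]
uuuukukkkuZuuk ⇒ uuuukukkkukuuk   [Z → k]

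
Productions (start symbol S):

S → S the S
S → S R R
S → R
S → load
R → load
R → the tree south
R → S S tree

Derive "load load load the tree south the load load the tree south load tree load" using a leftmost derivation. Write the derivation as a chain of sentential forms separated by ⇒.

S ⇒ S R R   [S → S R R]
S R R ⇒ load R R   [S → load]
load R R ⇒ load S S tree R   [R → S S tree]
load S S tree R ⇒ load S R R S tree R   [S → S R R]
load S R R S tree R ⇒ load S the S R R S tree R   [S → S the S]
load S the S R R S tree R ⇒ load S R R the S R R S tree R   [S → S R R]
load S R R the S R R S tree R ⇒ load load R R the S R R S tree R   [S → load]
load load R R the S R R S tree R ⇒ load load load R the S R R S tree R   [R → load]
load load load R the S R R S tree R ⇒ load load load the tree south the S R R S tree R   [R → the tree south]
load load load the tree south the S R R S tree R ⇒ load load load the tree south the load R R S tree R   [S → load]
load load load the tree south the load R R S tree R ⇒ load load load the tree south the load load R S tree R   [R → load]
load load load the tree south the load load R S tree R ⇒ load load load the tree south the load load the tree south S tree R   [R → the tree south]
load load load the tree south the load load the tree south S tree R ⇒ load load load the tree south the load load the tree south load tree R   [S → load]
load load load the tree south the load load the tree south load tree R ⇒ load load load the tree south the load load the tree south load tree load   [R → load]

S ⇒ S R R ⇒ load R R ⇒ load S S tree R ⇒ load S R R S tree R ⇒ load S the S R R S tree R ⇒ load S R R the S R R S tree R ⇒ load load R R the S R R S tree R ⇒ load load load R the S R R S tree R ⇒ load load load the tree south the S R R S tree R ⇒ load load load the tree south the load R R S tree R ⇒ load load load the tree south the load load R S tree R ⇒ load load load the tree south the load load the tree south S tree R ⇒ load load load the tree south the load load the tree south load tree R ⇒ load load load the tree south the load load the tree south load tree load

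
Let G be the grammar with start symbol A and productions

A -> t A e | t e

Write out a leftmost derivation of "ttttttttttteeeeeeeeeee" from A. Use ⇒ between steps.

A ⇒ tAe ⇒ ttAee ⇒ tttAeee ⇒ ttttAeeee ⇒ tttttAeeeee ⇒ ttttttAeeeeee ⇒ tttttttAeeeeeee ⇒ ttttttttAeeeeeeee ⇒ tttttttttAeeeeeeeee ⇒ ttttttttttAeeeeeeeeee ⇒ ttttttttttteeeeeeeeeee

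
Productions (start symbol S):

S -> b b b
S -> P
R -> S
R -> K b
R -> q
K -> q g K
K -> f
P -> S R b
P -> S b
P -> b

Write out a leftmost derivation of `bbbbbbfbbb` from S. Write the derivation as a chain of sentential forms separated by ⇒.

S ⇒ P   [S -> P]
P ⇒ SRb   [P -> S R b]
SRb ⇒ bbbRb   [S -> b b b]
bbbRb ⇒ bbbSb   [R -> S]
bbbSb ⇒ bbbPb   [S -> P]
bbbPb ⇒ bbbSRbb   [P -> S R b]
bbbSRbb ⇒ bbbbbbRbb   [S -> b b b]
bbbbbbRbb ⇒ bbbbbbKbbb   [R -> K b]
bbbbbbKbbb ⇒ bbbbbbfbbb   [K -> f]

S ⇒ P ⇒ SRb ⇒ bbbRb ⇒ bbbSb ⇒ bbbPb ⇒ bbbSRbb ⇒ bbbbbbRbb ⇒ bbbbbbKbbb ⇒ bbbbbbfbbb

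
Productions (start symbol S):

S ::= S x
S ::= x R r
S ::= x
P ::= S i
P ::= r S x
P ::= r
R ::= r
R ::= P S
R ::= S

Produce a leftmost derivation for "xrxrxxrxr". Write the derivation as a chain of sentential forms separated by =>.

S => xRr   [S ::= x R r]
xRr => xPSr   [R ::= P S]
xPSr => xrSr   [P ::= r]
xrSr => xrSxr   [S ::= S x]
xrSxr => xrxRrxr   [S ::= x R r]
xrxRrxr => xrxPSrxr   [R ::= P S]
xrxPSrxr => xrxrSrxr   [P ::= r]
xrxrSrxr => xrxrSxrxr   [S ::= S x]
xrxrSxrxr => xrxrxxrxr   [S ::= x]

S => xRr => xPSr => xrSr => xrSxr => xrxRrxr => xrxPSrxr => xrxrSrxr => xrxrSxrxr => xrxrxxrxr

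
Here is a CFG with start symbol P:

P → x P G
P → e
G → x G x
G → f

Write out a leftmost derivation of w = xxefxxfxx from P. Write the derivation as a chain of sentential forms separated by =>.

P=>xPG=>xxPGG=>xxeGG=>xxefG=>xxefxGx=>xxefxxGxx=>xxefxxfxx

P => xPG   [P → x P G]
xPG => xxPGG   [P → x P G]
xxPGG => xxeGG   [P → e]
xxeGG => xxefG   [G → f]
xxefG => xxefxGx   [G → x G x]
xxefxGx => xxefxxGxx   [G → x G x]
xxefxxGxx => xxefxxfxx   [G → f]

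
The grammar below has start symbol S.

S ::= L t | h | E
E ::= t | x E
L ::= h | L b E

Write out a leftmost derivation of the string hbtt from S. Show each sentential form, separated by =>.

S => Lt   [S ::= L t]
Lt => LbEt   [L ::= L b E]
LbEt => hbEt   [L ::= h]
hbEt => hbtt   [E ::= t]

S => Lt => LbEt => hbEt => hbtt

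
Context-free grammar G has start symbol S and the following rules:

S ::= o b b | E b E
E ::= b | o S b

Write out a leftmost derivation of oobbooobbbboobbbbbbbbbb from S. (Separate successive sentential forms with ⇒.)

S ⇒ EbE ⇒ oSbbE ⇒ oEbEbbE ⇒ ooSbbEbbE ⇒ ooEbEbbEbbE ⇒ oobbEbbEbbE ⇒ oobboSbbbEbbE ⇒ oobboEbEbbbEbbE ⇒ oobbooSbbEbbbEbbE ⇒ oobbooobbbbEbbbEbbE ⇒ oobbooobbbboSbbbbEbbE ⇒ oobbooobbbboobbbbbbEbbE ⇒ oobbooobbbboobbbbbbbbbE ⇒ oobbooobbbboobbbbbbbbbb

S ⇒ EbE   [S ::= E b E]
EbE ⇒ oSbbE   [E ::= o S b]
oSbbE ⇒ oEbEbbE   [S ::= E b E]
oEbEbbE ⇒ ooSbbEbbE   [E ::= o S b]
ooSbbEbbE ⇒ ooEbEbbEbbE   [S ::= E b E]
ooEbEbbEbbE ⇒ oobbEbbEbbE   [E ::= b]
oobbEbbEbbE ⇒ oobboSbbbEbbE   [E ::= o S b]
oobboSbbbEbbE ⇒ oobboEbEbbbEbbE   [S ::= E b E]
oobboEbEbbbEbbE ⇒ oobbooSbbEbbbEbbE   [E ::= o S b]
oobbooSbbEbbbEbbE ⇒ oobbooobbbbEbbbEbbE   [S ::= o b b]
oobbooobbbbEbbbEbbE ⇒ oobbooobbbboSbbbbEbbE   [E ::= o S b]
oobbooobbbboSbbbbEbbE ⇒ oobbooobbbboobbbbbbEbbE   [S ::= o b b]
oobbooobbbboobbbbbbEbbE ⇒ oobbooobbbboobbbbbbbbbE   [E ::= b]
oobbooobbbboobbbbbbbbbE ⇒ oobbooobbbboobbbbbbbbbb   [E ::= b]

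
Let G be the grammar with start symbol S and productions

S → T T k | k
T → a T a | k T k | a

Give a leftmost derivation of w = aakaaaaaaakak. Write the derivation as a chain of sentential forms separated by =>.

S => TTk => aTk => aaTak => aakTkak => aakaTakak => aakaaTaakak => aakaaaTaaakak => aakaaaaaaakak

S => TTk   [S → T T k]
TTk => aTk   [T → a]
aTk => aaTak   [T → a T a]
aaTak => aakTkak   [T → k T k]
aakTkak => aakaTakak   [T → a T a]
aakaTakak => aakaaTaakak   [T → a T a]
aakaaTaakak => aakaaaTaaakak   [T → a T a]
aakaaaTaaakak => aakaaaaaaakak   [T → a]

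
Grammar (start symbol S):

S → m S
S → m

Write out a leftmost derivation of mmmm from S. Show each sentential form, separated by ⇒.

S ⇒ mS   [S → m S]
mS ⇒ mmS   [S → m S]
mmS ⇒ mmmS   [S → m S]
mmmS ⇒ mmmm   [S → m]

S ⇒ mS ⇒ mmS ⇒ mmmS ⇒ mmmm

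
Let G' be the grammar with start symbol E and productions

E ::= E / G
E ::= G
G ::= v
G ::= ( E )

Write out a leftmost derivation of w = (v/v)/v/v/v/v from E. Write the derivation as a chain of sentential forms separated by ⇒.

E ⇒ E/G   [E ::= E / G]
E/G ⇒ E/G/G   [E ::= E / G]
E/G/G ⇒ E/G/G/G   [E ::= E / G]
E/G/G/G ⇒ E/G/G/G/G   [E ::= E / G]
E/G/G/G/G ⇒ G/G/G/G/G   [E ::= G]
G/G/G/G/G ⇒ (E)/G/G/G/G   [G ::= ( E )]
(E)/G/G/G/G ⇒ (E/G)/G/G/G/G   [E ::= E / G]
(E/G)/G/G/G/G ⇒ (G/G)/G/G/G/G   [E ::= G]
(G/G)/G/G/G/G ⇒ (v/G)/G/G/G/G   [G ::= v]
(v/G)/G/G/G/G ⇒ (v/v)/G/G/G/G   [G ::= v]
(v/v)/G/G/G/G ⇒ (v/v)/v/G/G/G   [G ::= v]
(v/v)/v/G/G/G ⇒ (v/v)/v/v/G/G   [G ::= v]
(v/v)/v/v/G/G ⇒ (v/v)/v/v/v/G   [G ::= v]
(v/v)/v/v/v/G ⇒ (v/v)/v/v/v/v   [G ::= v]

E ⇒ E/G ⇒ E/G/G ⇒ E/G/G/G ⇒ E/G/G/G/G ⇒ G/G/G/G/G ⇒ (E)/G/G/G/G ⇒ (E/G)/G/G/G/G ⇒ (G/G)/G/G/G/G ⇒ (v/G)/G/G/G/G ⇒ (v/v)/G/G/G/G ⇒ (v/v)/v/G/G/G ⇒ (v/v)/v/v/G/G ⇒ (v/v)/v/v/v/G ⇒ (v/v)/v/v/v/v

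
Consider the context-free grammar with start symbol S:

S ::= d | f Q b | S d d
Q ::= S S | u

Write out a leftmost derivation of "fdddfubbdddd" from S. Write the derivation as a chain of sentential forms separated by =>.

S=>Sdd=>Sdddd=>fQbdddd=>fSSbdddd=>fSddSbdddd=>fdddSbdddd=>fdddfQbbdddd=>fdddfubbdddd

S => Sdd   [S ::= S d d]
Sdd => Sdddd   [S ::= S d d]
Sdddd => fQbdddd   [S ::= f Q b]
fQbdddd => fSSbdddd   [Q ::= S S]
fSSbdddd => fSddSbdddd   [S ::= S d d]
fSddSbdddd => fdddSbdddd   [S ::= d]
fdddSbdddd => fdddfQbbdddd   [S ::= f Q b]
fdddfQbbdddd => fdddfubbdddd   [Q ::= u]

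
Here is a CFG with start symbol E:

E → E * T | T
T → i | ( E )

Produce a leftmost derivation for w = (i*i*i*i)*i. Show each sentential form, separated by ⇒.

E ⇒ E*T ⇒ T*T ⇒ (E)*T ⇒ (E*T)*T ⇒ (E*T*T)*T ⇒ (E*T*T*T)*T ⇒ (T*T*T*T)*T ⇒ (i*T*T*T)*T ⇒ (i*i*T*T)*T ⇒ (i*i*i*T)*T ⇒ (i*i*i*i)*T ⇒ (i*i*i*i)*i

E ⇒ E*T   [E → E * T]
E*T ⇒ T*T   [E → T]
T*T ⇒ (E)*T   [T → ( E )]
(E)*T ⇒ (E*T)*T   [E → E * T]
(E*T)*T ⇒ (E*T*T)*T   [E → E * T]
(E*T*T)*T ⇒ (E*T*T*T)*T   [E → E * T]
(E*T*T*T)*T ⇒ (T*T*T*T)*T   [E → T]
(T*T*T*T)*T ⇒ (i*T*T*T)*T   [T → i]
(i*T*T*T)*T ⇒ (i*i*T*T)*T   [T → i]
(i*i*T*T)*T ⇒ (i*i*i*T)*T   [T → i]
(i*i*i*T)*T ⇒ (i*i*i*i)*T   [T → i]
(i*i*i*i)*T ⇒ (i*i*i*i)*i   [T → i]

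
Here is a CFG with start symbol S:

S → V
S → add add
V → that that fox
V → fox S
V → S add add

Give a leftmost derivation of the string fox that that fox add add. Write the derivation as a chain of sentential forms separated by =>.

S => V => S add add => V add add => fox S add add => fox V add add => fox that that fox add add

S => V   [S → V]
V => S add add   [V → S add add]
S add add => V add add   [S → V]
V add add => fox S add add   [V → fox S]
fox S add add => fox V add add   [S → V]
fox V add add => fox that that fox add add   [V → that that fox]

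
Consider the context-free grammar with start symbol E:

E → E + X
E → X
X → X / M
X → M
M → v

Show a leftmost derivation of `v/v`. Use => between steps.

E => X => X/M => M/M => v/M => v/v

E => X   [E → X]
X => X/M   [X → X / M]
X/M => M/M   [X → M]
M/M => v/M   [M → v]
v/M => v/v   [M → v]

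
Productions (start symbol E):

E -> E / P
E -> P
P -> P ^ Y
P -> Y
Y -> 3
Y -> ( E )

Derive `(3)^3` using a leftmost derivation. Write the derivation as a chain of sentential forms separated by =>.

E => P   [E -> P]
P => P^Y   [P -> P ^ Y]
P^Y => Y^Y   [P -> Y]
Y^Y => (E)^Y   [Y -> ( E )]
(E)^Y => (P)^Y   [E -> P]
(P)^Y => (Y)^Y   [P -> Y]
(Y)^Y => (3)^Y   [Y -> 3]
(3)^Y => (3)^3   [Y -> 3]

E=>P=>P^Y=>Y^Y=>(E)^Y=>(P)^Y=>(Y)^Y=>(3)^Y=>(3)^3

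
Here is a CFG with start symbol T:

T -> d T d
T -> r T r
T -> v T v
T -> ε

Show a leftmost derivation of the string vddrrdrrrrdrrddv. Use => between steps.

T => vTv   [T -> v T v]
vTv => vdTdv   [T -> d T d]
vdTdv => vddTddv   [T -> d T d]
vddTddv => vddrTrddv   [T -> r T r]
vddrTrddv => vddrrTrrddv   [T -> r T r]
vddrrTrrddv => vddrrdTdrrddv   [T -> d T d]
vddrrdTdrrddv => vddrrdrTrdrrddv   [T -> r T r]
vddrrdrTrdrrddv => vddrrdrrTrrdrrddv   [T -> r T r]
vddrrdrrTrrdrrddv => vddrrdrrrrdrrddv   [T -> ε]

T => vTv => vdTdv => vddTddv => vddrTrddv => vddrrTrrddv => vddrrdTdrrddv => vddrrdrTrdrrddv => vddrrdrrTrrdrrddv => vddrrdrrrrdrrddv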